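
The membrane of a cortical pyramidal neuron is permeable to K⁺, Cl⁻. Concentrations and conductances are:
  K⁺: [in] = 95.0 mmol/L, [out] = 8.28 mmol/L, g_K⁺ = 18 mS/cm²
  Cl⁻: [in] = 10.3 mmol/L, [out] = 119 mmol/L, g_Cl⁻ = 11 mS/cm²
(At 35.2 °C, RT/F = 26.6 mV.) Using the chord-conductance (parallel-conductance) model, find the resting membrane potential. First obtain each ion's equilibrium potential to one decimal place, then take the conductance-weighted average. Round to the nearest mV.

E_K⁺ = (26.6/1)·ln(8.28/95.0) = -64.9 mV
E_Cl⁻ = (26.6/-1)·ln(119/10.3) = -65.1 mV
Vm = (Σ gᵢEᵢ)/(Σ gᵢ) = (18·-64.9 + 11·-65.1) / (18 + 11)
= -1884.30 / 29 = -64.98 mV

-65 mV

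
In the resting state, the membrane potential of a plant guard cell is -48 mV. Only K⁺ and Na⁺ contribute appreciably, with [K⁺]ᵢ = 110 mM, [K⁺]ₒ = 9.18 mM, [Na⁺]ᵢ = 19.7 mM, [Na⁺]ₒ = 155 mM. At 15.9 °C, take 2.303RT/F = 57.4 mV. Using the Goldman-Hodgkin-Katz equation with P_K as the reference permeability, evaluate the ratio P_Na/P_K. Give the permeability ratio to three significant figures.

0.0451

Let α = P_Na/P_K. GHK: Vm = 57.4·log₁₀[(Kₒ + α·Naₒ)/(Kᵢ + α·Naᵢ)].
10^(Vm/57.4) = 10^(-48.0/57.4) = 0.1458
So 0.1458·(Kᵢ + α·Naᵢ) = Kₒ + α·Naₒ → α = (0.1458·110.0 − 9.18) / (155.0 − 0.1458·19.7)
α = (16.04 − 9.18) / (155.0 − 2.872) = 6.858/152.1 = 0.04508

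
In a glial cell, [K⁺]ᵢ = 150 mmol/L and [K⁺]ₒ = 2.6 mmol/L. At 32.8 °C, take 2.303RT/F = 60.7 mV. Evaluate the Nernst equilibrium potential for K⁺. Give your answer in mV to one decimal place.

-106.9 mV

E = (60.7/z) · log₁₀([K⁺]_out/[K⁺]_in) with z = +1.
= (60.7/1) · log₁₀(2.6/150) = 60.70 · log₁₀(0.01733)
= 60.70 · (-1.7611) = -106.90 mV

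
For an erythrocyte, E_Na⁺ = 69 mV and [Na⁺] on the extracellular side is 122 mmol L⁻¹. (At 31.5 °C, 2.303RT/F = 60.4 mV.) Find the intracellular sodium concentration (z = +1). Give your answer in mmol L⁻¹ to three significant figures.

Nernst: E = (60.4/1) · log₁₀([out]/[in]), so log₁₀([out]/[in]) = 69.0 × 1 / 60.4 = 1.1424.
[out]/[in] = 10^(1.1424) = 13.88.
[in] = 122 / 13.88 = 8.79 mmol L⁻¹.

8.79 mmol L⁻¹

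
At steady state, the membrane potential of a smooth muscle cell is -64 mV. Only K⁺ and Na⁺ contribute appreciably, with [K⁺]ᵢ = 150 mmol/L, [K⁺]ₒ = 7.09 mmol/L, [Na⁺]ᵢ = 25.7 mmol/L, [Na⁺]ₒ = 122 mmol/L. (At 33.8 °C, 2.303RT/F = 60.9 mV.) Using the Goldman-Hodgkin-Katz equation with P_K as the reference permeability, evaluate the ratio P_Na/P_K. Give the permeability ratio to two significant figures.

Let α = P_Na/P_K. GHK: Vm = 60.9·log₁₀[(Kₒ + α·Naₒ)/(Kᵢ + α·Naᵢ)].
10^(Vm/60.9) = 10^(-64.0/60.9) = 0.08894
So 0.08894·(Kᵢ + α·Naᵢ) = Kₒ + α·Naₒ → α = (0.08894·150.0 − 7.09) / (122.0 − 0.08894·25.7)
α = (13.34 − 7.09) / (122.0 − 2.286) = 6.251/119.7 = 0.05222

0.052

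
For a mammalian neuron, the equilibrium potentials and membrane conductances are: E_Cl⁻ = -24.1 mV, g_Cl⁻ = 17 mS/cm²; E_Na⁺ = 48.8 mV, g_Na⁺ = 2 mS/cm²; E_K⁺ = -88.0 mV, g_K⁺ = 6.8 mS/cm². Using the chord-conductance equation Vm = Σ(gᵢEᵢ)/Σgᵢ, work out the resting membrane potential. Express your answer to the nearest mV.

-35 mV

Σ gᵢEᵢ = 17·(-24.1) + 2·(48.8) + 6.8·(-88.0) = -910.50
Σ gᵢ = 17 + 2 + 6.8 = 25.8
Vm = -910.50 / 25.8 = -35.29 mV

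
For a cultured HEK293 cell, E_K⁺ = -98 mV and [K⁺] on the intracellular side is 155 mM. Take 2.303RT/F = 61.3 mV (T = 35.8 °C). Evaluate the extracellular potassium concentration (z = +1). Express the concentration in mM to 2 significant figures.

3.9 mM

Nernst: E = (61.3/1) · log₁₀([out]/[in]), so log₁₀([out]/[in]) = -98.0 × 1 / 61.3 = -1.5987.
[out]/[in] = 10^(-1.5987) = 0.02519.
[out] = 0.02519 × 155 = 3.905 mM.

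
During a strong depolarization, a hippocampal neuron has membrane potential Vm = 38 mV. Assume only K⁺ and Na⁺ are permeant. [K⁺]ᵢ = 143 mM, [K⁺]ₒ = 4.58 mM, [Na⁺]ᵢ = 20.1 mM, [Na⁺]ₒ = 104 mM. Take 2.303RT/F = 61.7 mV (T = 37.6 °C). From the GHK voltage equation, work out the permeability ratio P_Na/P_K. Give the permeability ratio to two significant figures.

28

Let α = P_Na/P_K. GHK: Vm = 61.7·log₁₀[(Kₒ + α·Naₒ)/(Kᵢ + α·Naᵢ)].
10^(Vm/61.7) = 10^(38.0/61.7) = 4.1294
So 4.1294·(Kᵢ + α·Naᵢ) = Kₒ + α·Naₒ → α = (4.1294·143.0 − 4.58) / (104.0 − 4.1294·20.1)
α = (590.5 − 4.58) / (104.0 − 83) = 585.9/21 = 27.9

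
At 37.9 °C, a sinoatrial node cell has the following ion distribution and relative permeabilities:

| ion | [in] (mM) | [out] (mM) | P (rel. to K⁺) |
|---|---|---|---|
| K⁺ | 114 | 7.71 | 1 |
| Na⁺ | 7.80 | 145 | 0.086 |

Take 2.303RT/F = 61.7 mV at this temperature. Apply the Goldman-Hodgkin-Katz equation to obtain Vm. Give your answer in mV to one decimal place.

Vm = 61.7 · log₁₀[(Σ P·[cation]ₒ + Σ P·[anion]ᵢ) / (Σ P·[cation]ᵢ + Σ P·[anion]ₒ)]
Numerator = 1×7.71 + 0.086×145 = 20.18
Denominator = 1×114 + 0.086×7.80 = 114.7
Vm = 61.7 · log₁₀(0.17598) = 61.7 × (-0.7545) = -46.55 mV

-46.6 mV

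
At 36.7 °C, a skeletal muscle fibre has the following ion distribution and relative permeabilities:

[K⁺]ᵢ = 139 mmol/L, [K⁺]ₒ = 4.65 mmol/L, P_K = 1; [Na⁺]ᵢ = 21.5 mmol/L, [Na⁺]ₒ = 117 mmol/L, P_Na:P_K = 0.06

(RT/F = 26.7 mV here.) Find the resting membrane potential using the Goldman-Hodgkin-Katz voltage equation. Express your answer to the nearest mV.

-66 mV

Vm = 26.7 · ln[(Σ P·[cation]ₒ + Σ P·[anion]ᵢ) / (Σ P·[cation]ᵢ + Σ P·[anion]ₒ)]
Numerator = 1×4.65 + 0.06×117 = 11.67
Denominator = 1×139 + 0.06×21.5 = 140.3
Vm = 26.7 · ln(0.083185) = 26.7 × (-2.4867) = -66.39 mV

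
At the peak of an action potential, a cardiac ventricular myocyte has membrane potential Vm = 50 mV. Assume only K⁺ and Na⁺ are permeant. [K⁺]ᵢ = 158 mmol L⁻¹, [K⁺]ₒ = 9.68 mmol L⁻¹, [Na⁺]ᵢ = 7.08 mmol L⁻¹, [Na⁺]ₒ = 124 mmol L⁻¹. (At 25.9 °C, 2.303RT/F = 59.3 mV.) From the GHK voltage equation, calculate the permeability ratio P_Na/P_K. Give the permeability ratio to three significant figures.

Let α = P_Na/P_K. GHK: Vm = 59.3·log₁₀[(Kₒ + α·Naₒ)/(Kᵢ + α·Naᵢ)].
10^(Vm/59.3) = 10^(50.0/59.3) = 6.969
So 6.969·(Kᵢ + α·Naᵢ) = Kₒ + α·Naₒ → α = (6.969·158.0 − 9.68) / (124.0 − 6.969·7.08)
α = (1101 − 9.68) / (124.0 − 49.34) = 1091/74.66 = 14.62

14.6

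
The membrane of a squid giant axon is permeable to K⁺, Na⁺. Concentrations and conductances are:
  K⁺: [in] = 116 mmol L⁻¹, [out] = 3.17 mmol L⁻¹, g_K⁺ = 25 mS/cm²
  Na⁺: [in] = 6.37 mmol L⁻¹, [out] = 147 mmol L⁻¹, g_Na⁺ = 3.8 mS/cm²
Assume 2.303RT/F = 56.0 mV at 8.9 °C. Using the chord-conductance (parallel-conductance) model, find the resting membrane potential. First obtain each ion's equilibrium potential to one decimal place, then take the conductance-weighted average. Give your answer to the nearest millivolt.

E_K⁺ = (56.0/1)·log₁₀(3.17/116) = -87.6 mV
E_Na⁺ = (56.0/1)·log₁₀(147/6.37) = 76.3 mV
Vm = (Σ gᵢEᵢ)/(Σ gᵢ) = (25·-87.6 + 3.8·76.3) / (25 + 3.8)
= -1900.06 / 28.8 = -65.97 mV

-66 mV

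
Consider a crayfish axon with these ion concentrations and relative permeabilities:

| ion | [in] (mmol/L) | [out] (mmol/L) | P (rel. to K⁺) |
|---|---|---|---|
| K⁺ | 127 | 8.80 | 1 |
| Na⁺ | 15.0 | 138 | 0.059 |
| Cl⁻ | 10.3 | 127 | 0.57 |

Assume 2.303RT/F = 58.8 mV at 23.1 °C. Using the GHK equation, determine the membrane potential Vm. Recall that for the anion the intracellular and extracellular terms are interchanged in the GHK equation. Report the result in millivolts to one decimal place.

Vm = 58.8 · log₁₀[(Σ P·[cation]ₒ + Σ P·[anion]ᵢ) / (Σ P·[cation]ᵢ + Σ P·[anion]ₒ)]
Numerator = 1×8.80 + 0.059×138 + 0.57×10.3 = 22.81
Denominator = 1×127 + 0.059×15.0 + 0.57×127 = 200.3
Vm = 58.8 · log₁₀(0.11391) = 58.8 × (-0.9434) = -55.47 mV

-55.5 mV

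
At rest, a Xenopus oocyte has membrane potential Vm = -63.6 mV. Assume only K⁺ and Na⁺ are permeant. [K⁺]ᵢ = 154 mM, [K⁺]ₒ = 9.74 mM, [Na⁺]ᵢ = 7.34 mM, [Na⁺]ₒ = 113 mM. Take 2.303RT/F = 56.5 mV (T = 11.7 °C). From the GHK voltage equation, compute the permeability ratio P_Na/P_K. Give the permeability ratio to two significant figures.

0.016

Let α = P_Na/P_K. GHK: Vm = 56.5·log₁₀[(Kₒ + α·Naₒ)/(Kᵢ + α·Naᵢ)].
10^(Vm/56.5) = 10^(-63.6/56.5) = 0.074875
So 0.074875·(Kᵢ + α·Naᵢ) = Kₒ + α·Naₒ → α = (0.074875·154.0 − 9.74) / (113.0 − 0.074875·7.34)
α = (11.53 − 9.74) / (113.0 − 0.5496) = 1.791/112.5 = 0.01592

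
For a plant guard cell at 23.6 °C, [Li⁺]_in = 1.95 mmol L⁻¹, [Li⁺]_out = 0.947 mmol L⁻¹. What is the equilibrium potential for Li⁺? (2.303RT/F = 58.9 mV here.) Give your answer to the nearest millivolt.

E = (58.9/z) · log₁₀([Li⁺]_out/[Li⁺]_in) with z = +1.
= (58.9/1) · log₁₀(0.947/1.95) = 58.90 · log₁₀(0.4856)
= 58.90 · (-0.3137) = -18.48 mV

-18 mV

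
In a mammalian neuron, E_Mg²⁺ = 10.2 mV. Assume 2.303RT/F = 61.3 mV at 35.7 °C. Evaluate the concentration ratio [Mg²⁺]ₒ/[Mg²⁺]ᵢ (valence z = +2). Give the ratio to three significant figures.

log₁₀([out]/[in]) = E·z/(61.3) = 10.2 × 2 / 61.3 = 0.3328
[out]/[in] = 10^(0.3328) = 2.152

2.15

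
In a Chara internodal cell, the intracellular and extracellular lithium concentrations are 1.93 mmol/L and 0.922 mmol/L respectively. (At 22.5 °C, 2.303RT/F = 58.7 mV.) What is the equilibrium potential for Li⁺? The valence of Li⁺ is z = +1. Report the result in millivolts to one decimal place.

E = (58.7/z) · log₁₀([Li⁺]_out/[Li⁺]_in) with z = +1.
= (58.7/1) · log₁₀(0.922/1.93) = 58.70 · log₁₀(0.4777)
= 58.70 · (-0.3208) = -18.83 mV

-18.8 mV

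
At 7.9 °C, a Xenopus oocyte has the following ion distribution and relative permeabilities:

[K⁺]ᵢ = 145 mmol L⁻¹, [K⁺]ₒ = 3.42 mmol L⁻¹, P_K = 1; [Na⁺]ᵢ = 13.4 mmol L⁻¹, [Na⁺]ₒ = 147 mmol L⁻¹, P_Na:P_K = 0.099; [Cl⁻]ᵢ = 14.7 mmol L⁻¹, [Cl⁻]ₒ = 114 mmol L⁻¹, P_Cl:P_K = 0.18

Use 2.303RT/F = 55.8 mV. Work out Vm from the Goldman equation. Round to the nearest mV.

Vm = 55.8 · log₁₀[(Σ P·[cation]ₒ + Σ P·[anion]ᵢ) / (Σ P·[cation]ᵢ + Σ P·[anion]ₒ)]
Numerator = 1×3.42 + 0.099×147 + 0.18×14.7 = 20.62
Denominator = 1×145 + 0.099×13.4 + 0.18×114 = 166.8
Vm = 55.8 · log₁₀(0.12358) = 55.8 × (-0.9080) = -50.67 mV

-51 mV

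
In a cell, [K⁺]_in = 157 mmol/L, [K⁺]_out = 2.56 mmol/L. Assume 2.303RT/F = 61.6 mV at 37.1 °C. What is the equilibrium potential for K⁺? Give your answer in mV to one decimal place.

E = (61.6/z) · log₁₀([K⁺]_out/[K⁺]_in) with z = +1.
= (61.6/1) · log₁₀(2.56/157) = 61.60 · log₁₀(0.01631)
= 61.60 · (-1.7877) = -110.12 mV

-110.1 mV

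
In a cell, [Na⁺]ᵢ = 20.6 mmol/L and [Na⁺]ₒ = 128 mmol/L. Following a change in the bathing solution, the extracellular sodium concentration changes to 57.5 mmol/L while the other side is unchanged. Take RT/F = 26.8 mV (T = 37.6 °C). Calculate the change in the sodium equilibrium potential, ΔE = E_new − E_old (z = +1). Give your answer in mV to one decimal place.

E_old = (26.8/1)·ln(128/20.6) = 48.96 mV
E_new = (26.8/1)·ln(57.5/20.6) = 27.51 mV
ΔE = 27.51 − (48.96) = -21.45 mV

-21.4 mV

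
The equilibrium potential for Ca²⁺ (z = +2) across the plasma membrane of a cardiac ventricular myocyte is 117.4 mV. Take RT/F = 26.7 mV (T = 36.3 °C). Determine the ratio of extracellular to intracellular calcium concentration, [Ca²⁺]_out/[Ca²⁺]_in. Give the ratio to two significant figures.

ln([out]/[in]) = E·z/(26.7) = 117.4 × 2 / 26.7 = 8.7940
[out]/[in] = e^(8.7940) = 6595

6600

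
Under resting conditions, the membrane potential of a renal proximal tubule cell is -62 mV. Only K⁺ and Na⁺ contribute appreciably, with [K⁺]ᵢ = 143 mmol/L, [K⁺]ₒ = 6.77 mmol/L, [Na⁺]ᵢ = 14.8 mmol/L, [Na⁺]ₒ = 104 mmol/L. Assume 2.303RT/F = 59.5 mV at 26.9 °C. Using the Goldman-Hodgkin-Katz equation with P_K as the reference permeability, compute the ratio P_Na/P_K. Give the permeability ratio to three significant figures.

0.0605

Let α = P_Na/P_K. GHK: Vm = 59.5·log₁₀[(Kₒ + α·Naₒ)/(Kᵢ + α·Naᵢ)].
10^(Vm/59.5) = 10^(-62.0/59.5) = 0.090779
So 0.090779·(Kᵢ + α·Naᵢ) = Kₒ + α·Naₒ → α = (0.090779·143.0 − 6.77) / (104.0 − 0.090779·14.8)
α = (12.98 − 6.77) / (104.0 − 1.344) = 6.211/102.7 = 0.06051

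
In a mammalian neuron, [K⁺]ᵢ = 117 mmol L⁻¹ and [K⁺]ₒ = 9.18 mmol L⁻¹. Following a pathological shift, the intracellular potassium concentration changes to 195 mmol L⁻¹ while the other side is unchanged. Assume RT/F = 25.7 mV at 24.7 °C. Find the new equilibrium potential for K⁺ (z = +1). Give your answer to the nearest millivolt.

After the shift: [K⁺]_out = 9.18, [K⁺]_in = 195 mmol L⁻¹.
E_new = (25.7/1)·ln(9.18/195) = 25.70 · (-3.0560) = -78.54 mV

-79 mV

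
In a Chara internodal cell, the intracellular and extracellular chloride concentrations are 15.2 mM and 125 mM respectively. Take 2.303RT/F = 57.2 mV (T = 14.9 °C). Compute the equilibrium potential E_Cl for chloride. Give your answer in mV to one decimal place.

E = (57.2/z) · log₁₀([Cl⁻]_out/[Cl⁻]_in) with z = -1.
For an anion, dividing by z = -1 reverses the sign.
= (57.2/-1) · log₁₀(125/15.2) = -57.20 · log₁₀(8.224)
= -57.20 · (0.9151) = -52.34 mV

-52.3 mV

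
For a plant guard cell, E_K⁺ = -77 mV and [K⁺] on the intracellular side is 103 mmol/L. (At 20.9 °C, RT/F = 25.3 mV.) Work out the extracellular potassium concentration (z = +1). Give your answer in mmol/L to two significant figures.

4.9 mmol/L

Nernst: E = (25.3/1) · ln([out]/[in]), so ln([out]/[in]) = -77.0 × 1 / 25.3 = -3.0435.
[out]/[in] = e^(-3.0435) = 0.04767.
[out] = 0.04767 × 103 = 4.91 mmol/L.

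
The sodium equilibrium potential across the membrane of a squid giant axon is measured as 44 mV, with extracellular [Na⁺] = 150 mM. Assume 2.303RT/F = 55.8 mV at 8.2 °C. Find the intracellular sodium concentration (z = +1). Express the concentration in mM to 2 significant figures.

24 mM

Nernst: E = (55.8/1) · log₁₀([out]/[in]), so log₁₀([out]/[in]) = 44.0 × 1 / 55.8 = 0.7885.
[out]/[in] = 10^(0.7885) = 6.145.
[in] = 150 / 6.145 = 24.41 mM.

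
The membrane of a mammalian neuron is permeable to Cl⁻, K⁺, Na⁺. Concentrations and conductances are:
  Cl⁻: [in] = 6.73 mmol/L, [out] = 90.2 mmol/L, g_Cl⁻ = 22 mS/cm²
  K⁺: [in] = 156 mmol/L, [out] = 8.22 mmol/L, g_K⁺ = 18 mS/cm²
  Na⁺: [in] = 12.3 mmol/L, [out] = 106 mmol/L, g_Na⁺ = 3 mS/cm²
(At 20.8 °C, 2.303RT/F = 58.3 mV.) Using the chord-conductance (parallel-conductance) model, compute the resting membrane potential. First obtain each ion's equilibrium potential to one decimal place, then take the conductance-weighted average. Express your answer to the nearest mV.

-61 mV

E_Cl⁻ = (58.3/-1)·log₁₀(90.2/6.73) = -65.7 mV
E_K⁺ = (58.3/1)·log₁₀(8.22/156) = -74.5 mV
E_Na⁺ = (58.3/1)·log₁₀(106/12.3) = 54.5 mV
Vm = (Σ gᵢEᵢ)/(Σ gᵢ) = (22·-65.7 + 18·-74.5 + 3·54.5) / (22 + 18 + 3)
= -2622.90 / 43 = -61.00 mV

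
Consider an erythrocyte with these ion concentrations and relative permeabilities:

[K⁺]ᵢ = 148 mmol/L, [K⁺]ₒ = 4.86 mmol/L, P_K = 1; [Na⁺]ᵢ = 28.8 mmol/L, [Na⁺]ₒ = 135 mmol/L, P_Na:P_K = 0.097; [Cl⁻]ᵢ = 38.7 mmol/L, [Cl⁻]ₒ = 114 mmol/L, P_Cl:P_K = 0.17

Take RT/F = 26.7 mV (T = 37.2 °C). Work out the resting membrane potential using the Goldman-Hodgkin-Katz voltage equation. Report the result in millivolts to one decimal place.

Vm = 26.7 · ln[(Σ P·[cation]ₒ + Σ P·[anion]ᵢ) / (Σ P·[cation]ᵢ + Σ P·[anion]ₒ)]
Numerator = 1×4.86 + 0.097×135 + 0.17×38.7 = 24.53
Denominator = 1×148 + 0.097×28.8 + 0.17×114 = 170.2
Vm = 26.7 · ln(0.14417) = 26.7 × (-1.9368) = -51.71 mV

-51.7 mV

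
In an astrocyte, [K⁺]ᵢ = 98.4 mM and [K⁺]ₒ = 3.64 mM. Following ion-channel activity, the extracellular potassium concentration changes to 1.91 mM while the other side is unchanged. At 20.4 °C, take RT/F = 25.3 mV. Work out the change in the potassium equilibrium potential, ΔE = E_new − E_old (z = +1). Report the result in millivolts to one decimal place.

E_old = (25.3/1)·ln(3.64/98.4) = -83.42 mV
E_new = (25.3/1)·ln(1.91/98.4) = -99.73 mV
ΔE = -99.73 − (-83.42) = -16.32 mV

-16.3 mV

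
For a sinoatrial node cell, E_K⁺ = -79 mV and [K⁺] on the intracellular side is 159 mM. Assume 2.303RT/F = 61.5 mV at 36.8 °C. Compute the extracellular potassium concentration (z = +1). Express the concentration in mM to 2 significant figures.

8.3 mM

Nernst: E = (61.5/1) · log₁₀([out]/[in]), so log₁₀([out]/[in]) = -79.0 × 1 / 61.5 = -1.2846.
[out]/[in] = 10^(-1.2846) = 0.05193.
[out] = 0.05193 × 159 = 8.257 mM.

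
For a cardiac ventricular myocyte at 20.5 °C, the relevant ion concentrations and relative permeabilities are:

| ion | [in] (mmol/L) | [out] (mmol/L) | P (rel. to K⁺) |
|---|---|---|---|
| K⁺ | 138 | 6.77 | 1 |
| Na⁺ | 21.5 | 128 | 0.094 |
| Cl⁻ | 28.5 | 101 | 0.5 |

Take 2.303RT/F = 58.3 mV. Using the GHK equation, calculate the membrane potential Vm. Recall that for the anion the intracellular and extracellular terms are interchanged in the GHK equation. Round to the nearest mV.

Vm = 58.3 · log₁₀[(Σ P·[cation]ₒ + Σ P·[anion]ᵢ) / (Σ P·[cation]ᵢ + Σ P·[anion]ₒ)]
Numerator = 1×6.77 + 0.094×128 + 0.5×28.5 = 33.05
Denominator = 1×138 + 0.094×21.5 + 0.5×101 = 190.5
Vm = 58.3 · log₁₀(0.17348) = 58.3 × (-0.7607) = -44.35 mV

-44 mV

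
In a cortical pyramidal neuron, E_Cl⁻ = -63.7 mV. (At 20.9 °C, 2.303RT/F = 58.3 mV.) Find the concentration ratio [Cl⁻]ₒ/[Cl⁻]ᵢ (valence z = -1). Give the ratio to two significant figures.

12

log₁₀([out]/[in]) = E·z/(58.3) = -63.7 × -1 / 58.3 = 1.0926
[out]/[in] = 10^(1.0926) = 12.38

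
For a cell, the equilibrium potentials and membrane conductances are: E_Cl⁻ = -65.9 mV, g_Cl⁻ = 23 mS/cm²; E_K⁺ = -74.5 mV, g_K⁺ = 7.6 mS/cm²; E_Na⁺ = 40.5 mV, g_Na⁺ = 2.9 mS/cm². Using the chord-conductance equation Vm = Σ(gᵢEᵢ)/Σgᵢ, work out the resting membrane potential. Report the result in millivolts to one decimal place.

-58.6 mV

Σ gᵢEᵢ = 23·(-65.9) + 7.6·(-74.5) + 2.9·(40.5) = -1964.45
Σ gᵢ = 23 + 7.6 + 2.9 = 33.5
Vm = -1964.45 / 33.5 = -58.64 mV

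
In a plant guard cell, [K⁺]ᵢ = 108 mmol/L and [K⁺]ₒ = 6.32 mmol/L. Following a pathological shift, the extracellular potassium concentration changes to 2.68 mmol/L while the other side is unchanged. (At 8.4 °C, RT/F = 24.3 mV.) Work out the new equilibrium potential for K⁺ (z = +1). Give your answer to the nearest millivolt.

After the shift: [K⁺]_out = 2.68, [K⁺]_in = 108 mmol/L.
E_new = (24.3/1)·ln(2.68/108) = 24.30 · (-3.6963) = -89.82 mV

-90 mV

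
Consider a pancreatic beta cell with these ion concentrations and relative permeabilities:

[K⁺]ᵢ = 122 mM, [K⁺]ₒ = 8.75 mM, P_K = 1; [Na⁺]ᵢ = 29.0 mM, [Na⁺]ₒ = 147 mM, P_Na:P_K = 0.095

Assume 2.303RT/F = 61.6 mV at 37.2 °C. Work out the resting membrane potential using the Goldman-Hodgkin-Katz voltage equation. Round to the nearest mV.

Vm = 61.6 · log₁₀[(Σ P·[cation]ₒ + Σ P·[anion]ᵢ) / (Σ P·[cation]ᵢ + Σ P·[anion]ₒ)]
Numerator = 1×8.75 + 0.095×147 = 22.71
Denominator = 1×122 + 0.095×29.0 = 124.8
Vm = 61.6 · log₁₀(0.18208) = 61.6 × (-0.7397) = -45.57 mV

-46 mV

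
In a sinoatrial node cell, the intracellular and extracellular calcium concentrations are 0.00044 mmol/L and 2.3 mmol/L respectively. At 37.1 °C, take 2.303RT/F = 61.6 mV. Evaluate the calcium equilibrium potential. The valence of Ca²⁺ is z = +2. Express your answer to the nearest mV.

E = (61.6/z) · log₁₀([Ca²⁺]_out/[Ca²⁺]_in) with z = +2.
= (61.6/2) · log₁₀(2.3/0.00044) = 30.80 · log₁₀(5227)
= 30.80 · (3.7183) = 114.52 mV

115 mV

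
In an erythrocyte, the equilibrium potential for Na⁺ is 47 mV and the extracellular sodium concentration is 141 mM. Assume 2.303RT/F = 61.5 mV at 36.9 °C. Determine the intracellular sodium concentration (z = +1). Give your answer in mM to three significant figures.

24.3 mM

Nernst: E = (61.5/1) · log₁₀([out]/[in]), so log₁₀([out]/[in]) = 47.0 × 1 / 61.5 = 0.7642.
[out]/[in] = 10^(0.7642) = 5.811.
[in] = 141 / 5.811 = 24.27 mM.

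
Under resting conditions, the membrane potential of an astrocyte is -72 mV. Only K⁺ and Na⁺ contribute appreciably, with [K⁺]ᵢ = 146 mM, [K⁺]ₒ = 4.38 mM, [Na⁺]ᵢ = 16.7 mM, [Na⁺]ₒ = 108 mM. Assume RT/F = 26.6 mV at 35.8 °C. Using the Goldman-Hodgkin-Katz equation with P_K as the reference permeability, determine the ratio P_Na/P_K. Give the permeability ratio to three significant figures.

Let α = P_Na/P_K. GHK: Vm = 26.6·ln[(Kₒ + α·Naₒ)/(Kᵢ + α·Naᵢ)].
e^(Vm/26.6) = e^(-72.0/26.6) = 0.066752
So 0.066752·(Kᵢ + α·Naᵢ) = Kₒ + α·Naₒ → α = (0.066752·146.0 − 4.38) / (108.0 − 0.066752·16.7)
α = (9.746 − 4.38) / (108.0 − 1.115) = 5.366/106.9 = 0.0502

0.0502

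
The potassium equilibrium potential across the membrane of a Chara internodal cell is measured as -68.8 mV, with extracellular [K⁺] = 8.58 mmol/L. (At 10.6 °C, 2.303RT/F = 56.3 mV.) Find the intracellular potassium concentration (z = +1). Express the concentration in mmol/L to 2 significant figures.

140 mmol/L

Nernst: E = (56.3/1) · log₁₀([out]/[in]), so log₁₀([out]/[in]) = -68.8 × 1 / 56.3 = -1.2220.
[out]/[in] = 10^(-1.2220) = 0.05998.
[in] = 8.58 / 0.05998 = 143.1 mmol/L.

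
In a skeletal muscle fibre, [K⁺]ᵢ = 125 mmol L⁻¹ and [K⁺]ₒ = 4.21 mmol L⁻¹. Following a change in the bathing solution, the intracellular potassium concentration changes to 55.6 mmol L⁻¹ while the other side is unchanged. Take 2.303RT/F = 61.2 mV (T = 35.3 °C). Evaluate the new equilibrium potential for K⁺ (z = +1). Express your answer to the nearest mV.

-69 mV

After the shift: [K⁺]_out = 4.21, [K⁺]_in = 55.6 mmol L⁻¹.
E_new = (61.2/1)·log₁₀(4.21/55.6) = 61.20 · (-1.1208) = -68.59 mV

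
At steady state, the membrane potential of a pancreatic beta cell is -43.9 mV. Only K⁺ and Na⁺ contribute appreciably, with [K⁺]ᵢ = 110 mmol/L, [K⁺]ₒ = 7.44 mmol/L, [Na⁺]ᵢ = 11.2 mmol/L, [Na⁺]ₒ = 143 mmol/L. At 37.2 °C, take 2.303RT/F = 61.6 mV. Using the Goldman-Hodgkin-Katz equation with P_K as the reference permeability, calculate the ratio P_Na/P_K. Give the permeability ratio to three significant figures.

Let α = P_Na/P_K. GHK: Vm = 61.6·log₁₀[(Kₒ + α·Naₒ)/(Kᵢ + α·Naᵢ)].
10^(Vm/61.6) = 10^(-43.9/61.6) = 0.19379
So 0.19379·(Kᵢ + α·Naᵢ) = Kₒ + α·Naₒ → α = (0.19379·110.0 − 7.44) / (143.0 − 0.19379·11.2)
α = (21.32 − 7.44) / (143.0 − 2.17) = 13.88/140.8 = 0.09854

0.0985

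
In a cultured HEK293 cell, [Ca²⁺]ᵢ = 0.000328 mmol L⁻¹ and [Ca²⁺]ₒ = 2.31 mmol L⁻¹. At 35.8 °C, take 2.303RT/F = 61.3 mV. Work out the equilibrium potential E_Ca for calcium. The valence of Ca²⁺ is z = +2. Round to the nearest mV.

118 mV

E = (61.3/z) · log₁₀([Ca²⁺]_out/[Ca²⁺]_in) with z = +2.
= (61.3/2) · log₁₀(2.31/0.000328) = 30.65 · log₁₀(7043)
= 30.65 · (3.8477) = 117.93 mV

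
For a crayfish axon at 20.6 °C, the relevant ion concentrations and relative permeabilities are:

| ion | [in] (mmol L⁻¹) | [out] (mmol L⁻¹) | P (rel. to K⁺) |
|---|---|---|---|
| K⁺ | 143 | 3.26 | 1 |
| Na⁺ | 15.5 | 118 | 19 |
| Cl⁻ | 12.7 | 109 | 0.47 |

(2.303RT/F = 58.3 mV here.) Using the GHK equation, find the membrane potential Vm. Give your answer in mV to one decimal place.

Vm = 58.3 · log₁₀[(Σ P·[cation]ₒ + Σ P·[anion]ᵢ) / (Σ P·[cation]ᵢ + Σ P·[anion]ₒ)]
Numerator = 1×3.26 + 19×118 + 0.47×12.7 = 2251
Denominator = 1×143 + 19×15.5 + 0.47×109 = 488.7
Vm = 58.3 · log₁₀(4.6063) = 58.3 × (0.6634) = 38.67 mV

38.7 mV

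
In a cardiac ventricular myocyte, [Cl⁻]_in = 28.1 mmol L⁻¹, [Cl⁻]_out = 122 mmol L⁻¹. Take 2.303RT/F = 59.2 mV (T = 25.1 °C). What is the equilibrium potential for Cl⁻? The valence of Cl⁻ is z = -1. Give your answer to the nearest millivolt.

-38 mV

E = (59.2/z) · log₁₀([Cl⁻]_out/[Cl⁻]_in) with z = -1.
For an anion, dividing by z = -1 reverses the sign.
= (59.2/-1) · log₁₀(122/28.1) = -59.20 · log₁₀(4.342)
= -59.20 · (0.6377) = -37.75 mV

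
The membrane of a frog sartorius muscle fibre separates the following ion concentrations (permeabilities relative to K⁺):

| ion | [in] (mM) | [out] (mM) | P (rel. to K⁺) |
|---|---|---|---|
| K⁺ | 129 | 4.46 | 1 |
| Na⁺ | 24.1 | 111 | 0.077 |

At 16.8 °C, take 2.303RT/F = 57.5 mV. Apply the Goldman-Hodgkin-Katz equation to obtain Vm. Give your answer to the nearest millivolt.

Vm = 57.5 · log₁₀[(Σ P·[cation]ₒ + Σ P·[anion]ᵢ) / (Σ P·[cation]ᵢ + Σ P·[anion]ₒ)]
Numerator = 1×4.46 + 0.077×111 = 13.01
Denominator = 1×129 + 0.077×24.1 = 130.9
Vm = 57.5 · log₁₀(0.0994) = 57.5 × (-1.0026) = -57.65 mV

-58 mV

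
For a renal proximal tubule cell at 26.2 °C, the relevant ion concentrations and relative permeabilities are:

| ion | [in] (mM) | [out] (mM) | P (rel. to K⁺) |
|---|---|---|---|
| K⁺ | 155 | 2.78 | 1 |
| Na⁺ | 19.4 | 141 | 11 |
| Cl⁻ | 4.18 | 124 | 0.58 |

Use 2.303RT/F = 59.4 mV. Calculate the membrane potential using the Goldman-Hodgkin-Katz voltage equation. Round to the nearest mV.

33 mV

Vm = 59.4 · log₁₀[(Σ P·[cation]ₒ + Σ P·[anion]ᵢ) / (Σ P·[cation]ᵢ + Σ P·[anion]ₒ)]
Numerator = 1×2.78 + 11×141 + 0.58×4.18 = 1556
Denominator = 1×155 + 11×19.4 + 0.58×124 = 440.3
Vm = 59.4 · log₁₀(3.5343) = 59.4 × (0.5483) = 32.57 mV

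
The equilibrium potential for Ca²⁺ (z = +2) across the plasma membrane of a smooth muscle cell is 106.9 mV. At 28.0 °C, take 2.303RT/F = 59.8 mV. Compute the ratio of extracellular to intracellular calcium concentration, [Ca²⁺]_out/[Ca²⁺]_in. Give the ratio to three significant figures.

3760

log₁₀([out]/[in]) = E·z/(59.8) = 106.9 × 2 / 59.8 = 3.5753
[out]/[in] = 10^(3.5753) = 3761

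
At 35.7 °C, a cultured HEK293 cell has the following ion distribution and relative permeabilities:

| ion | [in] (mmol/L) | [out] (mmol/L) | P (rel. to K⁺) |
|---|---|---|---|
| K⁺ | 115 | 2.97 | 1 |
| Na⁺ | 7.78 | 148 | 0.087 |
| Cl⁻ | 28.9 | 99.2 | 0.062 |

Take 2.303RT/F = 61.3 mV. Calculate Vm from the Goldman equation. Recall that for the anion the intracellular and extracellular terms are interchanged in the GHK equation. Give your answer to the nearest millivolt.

Vm = 61.3 · log₁₀[(Σ P·[cation]ₒ + Σ P·[anion]ᵢ) / (Σ P·[cation]ᵢ + Σ P·[anion]ₒ)]
Numerator = 1×2.97 + 0.087×148 + 0.062×28.9 = 17.64
Denominator = 1×115 + 0.087×7.78 + 0.062×99.2 = 121.8
Vm = 61.3 · log₁₀(0.14478) = 61.3 × (-0.8393) = -51.45 mV

-51 mV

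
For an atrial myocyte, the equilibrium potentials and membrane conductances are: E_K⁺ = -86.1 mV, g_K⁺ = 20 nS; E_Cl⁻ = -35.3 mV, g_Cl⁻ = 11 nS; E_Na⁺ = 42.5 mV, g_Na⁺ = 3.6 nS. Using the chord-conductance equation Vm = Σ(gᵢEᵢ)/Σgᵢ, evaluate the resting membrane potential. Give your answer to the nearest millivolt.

-57 mV

Σ gᵢEᵢ = 20·(-86.1) + 11·(-35.3) + 3.6·(42.5) = -1957.30
Σ gᵢ = 20 + 11 + 3.6 = 34.6
Vm = -1957.30 / 34.6 = -56.57 mV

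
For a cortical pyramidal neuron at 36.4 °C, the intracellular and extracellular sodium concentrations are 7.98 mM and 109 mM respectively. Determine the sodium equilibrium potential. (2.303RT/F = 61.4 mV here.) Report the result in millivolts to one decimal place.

E = (61.4/z) · log₁₀([Na⁺]_out/[Na⁺]_in) with z = +1.
= (61.4/1) · log₁₀(109/7.98) = 61.40 · log₁₀(13.66)
= 61.40 · (1.1354) = 69.72 mV

69.7 mV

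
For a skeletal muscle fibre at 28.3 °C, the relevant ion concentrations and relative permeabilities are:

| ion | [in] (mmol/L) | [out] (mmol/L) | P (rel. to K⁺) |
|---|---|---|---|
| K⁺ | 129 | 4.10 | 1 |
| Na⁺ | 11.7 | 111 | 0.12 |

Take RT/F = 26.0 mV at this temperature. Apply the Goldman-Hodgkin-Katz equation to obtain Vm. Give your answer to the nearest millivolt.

-52 mV

Vm = 26.0 · ln[(Σ P·[cation]ₒ + Σ P·[anion]ᵢ) / (Σ P·[cation]ᵢ + Σ P·[anion]ₒ)]
Numerator = 1×4.10 + 0.12×111 = 17.42
Denominator = 1×129 + 0.12×11.7 = 130.4
Vm = 26.0 · ln(0.13358) = 26.0 × (-2.0130) = -52.34 mV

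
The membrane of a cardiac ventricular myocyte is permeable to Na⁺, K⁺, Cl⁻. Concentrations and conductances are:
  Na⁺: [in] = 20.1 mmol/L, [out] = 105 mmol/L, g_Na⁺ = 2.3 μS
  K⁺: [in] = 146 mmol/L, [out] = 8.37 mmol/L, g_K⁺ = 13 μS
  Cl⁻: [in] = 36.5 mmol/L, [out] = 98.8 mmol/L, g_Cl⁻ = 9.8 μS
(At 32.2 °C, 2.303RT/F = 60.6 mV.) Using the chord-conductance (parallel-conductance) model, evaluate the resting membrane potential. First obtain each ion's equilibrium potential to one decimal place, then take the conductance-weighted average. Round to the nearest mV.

E_Na⁺ = (60.6/1)·log₁₀(105/20.1) = 43.5 mV
E_K⁺ = (60.6/1)·log₁₀(8.37/146) = -75.2 mV
E_Cl⁻ = (60.6/-1)·log₁₀(98.8/36.5) = -26.2 mV
Vm = (Σ gᵢEᵢ)/(Σ gᵢ) = (2.3·43.5 + 13·-75.2 + 9.8·-26.2) / (2.3 + 13 + 9.8)
= -1134.31 / 25.1 = -45.19 mV

-45 mV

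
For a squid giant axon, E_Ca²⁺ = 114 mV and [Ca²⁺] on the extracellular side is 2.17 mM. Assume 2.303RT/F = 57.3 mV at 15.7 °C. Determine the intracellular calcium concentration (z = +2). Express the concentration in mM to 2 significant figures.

Nernst: E = (57.3/2) · log₁₀([out]/[in]), so log₁₀([out]/[in]) = 114.0 × 2 / 57.3 = 3.9791.
[out]/[in] = 10^(3.9791) = 9529.
[in] = 2.17 / 9529 = 0.0002277 mM.

0.00023 mM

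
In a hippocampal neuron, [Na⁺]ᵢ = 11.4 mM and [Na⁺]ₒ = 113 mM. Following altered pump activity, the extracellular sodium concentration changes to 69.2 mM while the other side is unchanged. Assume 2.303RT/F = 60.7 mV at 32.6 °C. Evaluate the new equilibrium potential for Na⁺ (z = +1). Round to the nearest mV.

After the shift: [Na⁺]_out = 69.2, [Na⁺]_in = 11.4 mM.
E_new = (60.7/1)·log₁₀(69.2/11.4) = 60.70 · (0.7832) = 47.54 mV

48 mV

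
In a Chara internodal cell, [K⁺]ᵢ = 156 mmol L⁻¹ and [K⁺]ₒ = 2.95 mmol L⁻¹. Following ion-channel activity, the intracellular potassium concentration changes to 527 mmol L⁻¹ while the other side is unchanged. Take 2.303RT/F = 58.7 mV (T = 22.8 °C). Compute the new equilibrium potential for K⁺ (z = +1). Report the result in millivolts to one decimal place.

After the shift: [K⁺]_out = 2.95, [K⁺]_in = 527 mmol L⁻¹.
E_new = (58.7/1)·log₁₀(2.95/527) = 58.70 · (-2.2520) = -132.19 mV

-132.2 mV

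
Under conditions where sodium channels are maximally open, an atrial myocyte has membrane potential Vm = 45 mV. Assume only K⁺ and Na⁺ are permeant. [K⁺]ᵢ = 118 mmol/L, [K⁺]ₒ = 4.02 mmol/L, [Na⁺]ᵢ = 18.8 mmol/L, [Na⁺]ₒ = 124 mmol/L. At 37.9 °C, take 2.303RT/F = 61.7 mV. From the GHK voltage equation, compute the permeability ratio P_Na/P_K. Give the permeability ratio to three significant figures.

27.1

Let α = P_Na/P_K. GHK: Vm = 61.7·log₁₀[(Kₒ + α·Naₒ)/(Kᵢ + α·Naᵢ)].
10^(Vm/61.7) = 10^(45.0/61.7) = 5.3621
So 5.3621·(Kᵢ + α·Naᵢ) = Kₒ + α·Naₒ → α = (5.3621·118.0 − 4.02) / (124.0 − 5.3621·18.8)
α = (632.7 − 4.02) / (124.0 − 100.8) = 628.7/23.19 = 27.11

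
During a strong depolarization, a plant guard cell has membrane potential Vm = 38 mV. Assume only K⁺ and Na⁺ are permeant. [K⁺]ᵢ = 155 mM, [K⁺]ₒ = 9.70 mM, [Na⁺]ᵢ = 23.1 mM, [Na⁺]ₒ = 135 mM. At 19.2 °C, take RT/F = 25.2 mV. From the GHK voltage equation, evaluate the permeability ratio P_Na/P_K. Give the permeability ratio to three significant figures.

Let α = P_Na/P_K. GHK: Vm = 25.2·ln[(Kₒ + α·Naₒ)/(Kᵢ + α·Naᵢ)].
e^(Vm/25.2) = e^(38.0/25.2) = 4.5174
So 4.5174·(Kᵢ + α·Naᵢ) = Kₒ + α·Naₒ → α = (4.5174·155.0 − 9.7) / (135.0 − 4.5174·23.1)
α = (700.2 − 9.7) / (135.0 − 104.4) = 690.5/30.65 = 22.53

22.5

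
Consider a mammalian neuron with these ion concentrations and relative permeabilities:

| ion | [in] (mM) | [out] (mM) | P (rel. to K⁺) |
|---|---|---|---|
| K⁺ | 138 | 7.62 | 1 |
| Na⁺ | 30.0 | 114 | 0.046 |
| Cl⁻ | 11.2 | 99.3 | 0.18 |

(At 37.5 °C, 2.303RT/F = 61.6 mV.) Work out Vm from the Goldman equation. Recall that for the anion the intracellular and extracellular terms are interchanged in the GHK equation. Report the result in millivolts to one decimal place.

Vm = 61.6 · log₁₀[(Σ P·[cation]ₒ + Σ P·[anion]ᵢ) / (Σ P·[cation]ᵢ + Σ P·[anion]ₒ)]
Numerator = 1×7.62 + 0.046×114 + 0.18×11.2 = 14.88
Denominator = 1×138 + 0.046×30.0 + 0.18×99.3 = 157.3
Vm = 61.6 · log₁₀(0.094624) = 61.6 × (-1.0240) = -63.08 mV

-63.1 mV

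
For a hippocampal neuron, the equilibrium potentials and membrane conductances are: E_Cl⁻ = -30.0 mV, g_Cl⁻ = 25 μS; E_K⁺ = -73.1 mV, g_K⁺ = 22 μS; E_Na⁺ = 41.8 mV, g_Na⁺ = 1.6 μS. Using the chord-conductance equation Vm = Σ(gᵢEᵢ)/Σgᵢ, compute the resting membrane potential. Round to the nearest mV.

-47 mV

Σ gᵢEᵢ = 25·(-30.0) + 22·(-73.1) + 1.6·(41.8) = -2291.32
Σ gᵢ = 25 + 22 + 1.6 = 48.6
Vm = -2291.32 / 48.6 = -47.15 mV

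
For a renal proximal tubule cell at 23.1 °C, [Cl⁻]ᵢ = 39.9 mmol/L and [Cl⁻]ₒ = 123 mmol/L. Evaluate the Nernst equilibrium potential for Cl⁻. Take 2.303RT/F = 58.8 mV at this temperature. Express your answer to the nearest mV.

-29 mV

E = (58.8/z) · log₁₀([Cl⁻]_out/[Cl⁻]_in) with z = -1.
For an anion, dividing by z = -1 reverses the sign.
= (58.8/-1) · log₁₀(123/39.9) = -58.80 · log₁₀(3.083)
= -58.80 · (0.4889) = -28.75 mV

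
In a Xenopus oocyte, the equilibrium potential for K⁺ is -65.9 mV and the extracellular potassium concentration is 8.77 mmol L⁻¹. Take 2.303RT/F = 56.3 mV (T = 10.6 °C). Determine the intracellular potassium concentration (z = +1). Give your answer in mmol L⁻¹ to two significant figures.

130 mmol L⁻¹

Nernst: E = (56.3/1) · log₁₀([out]/[in]), so log₁₀([out]/[in]) = -65.9 × 1 / 56.3 = -1.1705.
[out]/[in] = 10^(-1.1705) = 0.06753.
[in] = 8.77 / 0.06753 = 129.9 mmol L⁻¹.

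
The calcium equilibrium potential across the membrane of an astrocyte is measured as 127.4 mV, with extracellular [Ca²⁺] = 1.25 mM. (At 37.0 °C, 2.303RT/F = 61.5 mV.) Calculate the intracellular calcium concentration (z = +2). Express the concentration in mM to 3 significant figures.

Nernst: E = (61.5/2) · log₁₀([out]/[in]), so log₁₀([out]/[in]) = 127.4 × 2 / 61.5 = 4.1431.
[out]/[in] = 10^(4.1431) = 1.39e+04.
[in] = 1.25 / 1.39e+04 = 8.991e-05 mM.

0.0000899 mM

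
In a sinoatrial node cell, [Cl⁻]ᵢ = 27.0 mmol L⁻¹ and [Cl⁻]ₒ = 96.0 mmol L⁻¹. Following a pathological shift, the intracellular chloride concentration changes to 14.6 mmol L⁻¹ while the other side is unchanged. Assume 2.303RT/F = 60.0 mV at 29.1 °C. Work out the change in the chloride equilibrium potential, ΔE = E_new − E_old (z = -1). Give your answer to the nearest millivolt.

E_old = (60.0/-1)·log₁₀(96.0/27.0) = -33.05 mV
E_new = (60.0/-1)·log₁₀(96.0/14.6) = -49.08 mV
ΔE = -49.08 − (-33.05) = -16.02 mV

-16 mV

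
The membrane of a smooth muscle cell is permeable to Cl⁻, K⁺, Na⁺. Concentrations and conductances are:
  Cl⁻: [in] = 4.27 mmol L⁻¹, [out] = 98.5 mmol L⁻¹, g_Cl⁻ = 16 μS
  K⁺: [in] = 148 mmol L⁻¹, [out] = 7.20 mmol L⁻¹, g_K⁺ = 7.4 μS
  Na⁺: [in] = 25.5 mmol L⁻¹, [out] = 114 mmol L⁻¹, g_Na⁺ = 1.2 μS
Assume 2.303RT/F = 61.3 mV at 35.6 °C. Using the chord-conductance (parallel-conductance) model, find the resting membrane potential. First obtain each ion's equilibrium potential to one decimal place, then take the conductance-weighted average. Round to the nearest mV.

E_Cl⁻ = (61.3/-1)·log₁₀(98.5/4.27) = -83.6 mV
E_K⁺ = (61.3/1)·log₁₀(7.20/148) = -80.5 mV
E_Na⁺ = (61.3/1)·log₁₀(114/25.5) = 39.9 mV
Vm = (Σ gᵢEᵢ)/(Σ gᵢ) = (16·-83.6 + 7.4·-80.5 + 1.2·39.9) / (16 + 7.4 + 1.2)
= -1885.42 / 24.6 = -76.64 mV

-77 mV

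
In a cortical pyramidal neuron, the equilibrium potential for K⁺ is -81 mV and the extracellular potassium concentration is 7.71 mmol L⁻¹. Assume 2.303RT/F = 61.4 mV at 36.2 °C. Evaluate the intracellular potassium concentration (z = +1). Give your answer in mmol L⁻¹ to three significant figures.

161 mmol L⁻¹

Nernst: E = (61.4/1) · log₁₀([out]/[in]), so log₁₀([out]/[in]) = -81.0 × 1 / 61.4 = -1.3192.
[out]/[in] = 10^(-1.3192) = 0.04795.
[in] = 7.71 / 0.04795 = 160.8 mmol L⁻¹.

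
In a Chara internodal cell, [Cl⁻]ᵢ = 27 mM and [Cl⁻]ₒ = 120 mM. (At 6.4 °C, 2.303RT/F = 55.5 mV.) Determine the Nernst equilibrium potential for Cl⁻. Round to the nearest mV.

-36 mV

E = (55.5/z) · log₁₀([Cl⁻]_out/[Cl⁻]_in) with z = -1.
For an anion, dividing by z = -1 reverses the sign.
= (55.5/-1) · log₁₀(120/27) = -55.50 · log₁₀(4.444)
= -55.50 · (0.6478) = -35.95 mV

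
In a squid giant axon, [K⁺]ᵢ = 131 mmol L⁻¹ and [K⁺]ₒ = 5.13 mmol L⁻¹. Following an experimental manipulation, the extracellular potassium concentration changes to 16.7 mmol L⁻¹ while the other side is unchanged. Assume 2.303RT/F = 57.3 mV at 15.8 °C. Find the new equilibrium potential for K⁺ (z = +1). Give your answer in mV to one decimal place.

-51.3 mV

After the shift: [K⁺]_out = 16.7, [K⁺]_in = 131 mmol L⁻¹.
E_new = (57.3/1)·log₁₀(16.7/131) = 57.30 · (-0.8946) = -51.26 mV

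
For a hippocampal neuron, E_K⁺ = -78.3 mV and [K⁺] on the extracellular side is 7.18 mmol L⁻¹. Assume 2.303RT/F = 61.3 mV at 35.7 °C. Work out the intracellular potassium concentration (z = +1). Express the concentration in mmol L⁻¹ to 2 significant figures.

140 mmol L⁻¹

Nernst: E = (61.3/1) · log₁₀([out]/[in]), so log₁₀([out]/[in]) = -78.3 × 1 / 61.3 = -1.2773.
[out]/[in] = 10^(-1.2773) = 0.05281.
[in] = 7.18 / 0.05281 = 136 mmol L⁻¹.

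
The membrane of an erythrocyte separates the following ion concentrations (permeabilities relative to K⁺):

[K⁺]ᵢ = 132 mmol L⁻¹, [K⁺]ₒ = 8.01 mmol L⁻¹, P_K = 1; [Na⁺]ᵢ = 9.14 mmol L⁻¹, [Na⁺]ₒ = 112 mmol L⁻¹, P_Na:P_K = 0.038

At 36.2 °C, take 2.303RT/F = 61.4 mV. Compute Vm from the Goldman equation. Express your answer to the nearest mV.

Vm = 61.4 · log₁₀[(Σ P·[cation]ₒ + Σ P·[anion]ᵢ) / (Σ P·[cation]ᵢ + Σ P·[anion]ₒ)]
Numerator = 1×8.01 + 0.038×112 = 12.27
Denominator = 1×132 + 0.038×9.14 = 132.3
Vm = 61.4 · log₁₀(0.09268) = 61.4 × (-1.0330) = -63.43 mV

-63 mV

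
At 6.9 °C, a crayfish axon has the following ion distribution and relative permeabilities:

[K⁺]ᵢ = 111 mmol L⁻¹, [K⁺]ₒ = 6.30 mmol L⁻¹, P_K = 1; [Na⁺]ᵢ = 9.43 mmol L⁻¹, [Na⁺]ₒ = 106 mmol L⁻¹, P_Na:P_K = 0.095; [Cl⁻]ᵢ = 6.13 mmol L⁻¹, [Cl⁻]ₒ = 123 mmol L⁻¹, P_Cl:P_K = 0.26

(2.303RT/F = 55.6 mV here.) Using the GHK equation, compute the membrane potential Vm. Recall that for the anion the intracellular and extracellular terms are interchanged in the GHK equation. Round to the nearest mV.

Vm = 55.6 · log₁₀[(Σ P·[cation]ₒ + Σ P·[anion]ᵢ) / (Σ P·[cation]ᵢ + Σ P·[anion]ₒ)]
Numerator = 1×6.30 + 0.095×106 + 0.26×6.13 = 17.96
Denominator = 1×111 + 0.095×9.43 + 0.26×123 = 143.9
Vm = 55.6 · log₁₀(0.12486) = 55.6 × (-0.9036) = -50.24 mV

-50 mV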